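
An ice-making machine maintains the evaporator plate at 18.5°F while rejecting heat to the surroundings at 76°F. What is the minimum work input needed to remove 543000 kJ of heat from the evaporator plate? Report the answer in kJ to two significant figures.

In absolute terms T_C = 265.65 K and T_H = 297.59 K, so ΔT = 31.94 K.
The reversible limit is COP_R = T_C/ΔT = 8.316, so W_min = Q_C/COP = Q_C·ΔT/T_C.
W_min = 543000 × 31.94/265.65 = 65300 kJ.

65000 kJ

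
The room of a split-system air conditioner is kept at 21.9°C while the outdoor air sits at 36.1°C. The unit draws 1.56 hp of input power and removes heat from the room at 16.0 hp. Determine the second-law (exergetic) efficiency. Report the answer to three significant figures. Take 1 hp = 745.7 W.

COP_actual = Q̇_C/Ẇ = 16.00/1.560 = 10.26.
In absolute terms T_C = 295.05 K and T_H = 309.25 K, so ΔT = 14.20 K.
COP_Carnot = T_C/ΔT = 295.05/14.20 = 20.78.
η_II = COP_actual/COP_Carnot = 10.26/20.78 = 0.4936.

0.494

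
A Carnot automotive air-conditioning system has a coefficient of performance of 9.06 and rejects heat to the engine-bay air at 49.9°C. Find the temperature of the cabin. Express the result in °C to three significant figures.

For a Carnot refrigerator COP_R = T_C/(T_H − T_C), so T_C = COP·T_H/(1 + COP).
With T_H = 323.05 K, T_C = 9.06 × 323.05/10.06 = 290.94 K.
Converting, 290.94 K = 17.79°C.

17.8 °C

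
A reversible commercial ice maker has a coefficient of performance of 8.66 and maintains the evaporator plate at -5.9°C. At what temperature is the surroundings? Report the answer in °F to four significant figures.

76.93 °F

COP_R = T_C/(T_H − T_C) gives T_H − T_C = T_C/COP.
With T_C = 267.25 K, T_H = 267.25 × (1 + 1/8.66) = 298.11 K.
Converting, 298.11 K = 76.93°F.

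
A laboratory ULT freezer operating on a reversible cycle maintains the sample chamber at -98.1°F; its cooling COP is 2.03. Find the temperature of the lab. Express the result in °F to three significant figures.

80.0 °F

COP_R = T_C/(T_H − T_C) gives T_H − T_C = T_C/COP.
With T_C = 200.87 K, T_H = 200.87 × (1 + 1/2.03) = 299.82 K.
Converting, 299.82 K = 80.01°F.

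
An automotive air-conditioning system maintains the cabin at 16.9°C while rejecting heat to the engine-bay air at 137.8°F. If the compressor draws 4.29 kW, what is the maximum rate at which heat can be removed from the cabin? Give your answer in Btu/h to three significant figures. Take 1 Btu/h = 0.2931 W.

101000 Btu/h

In absolute terms T_C = 290.05 K and T_H = 331.93 K, so ΔT = 41.88 K.
COP_Carnot = T_C/ΔT = 290.05/41.88 = 6.926.
Q̇_max = COP_Carnot × Ẇ = 6.926 × 4.290 kW = 29.71 kW = 101400 Btu/h.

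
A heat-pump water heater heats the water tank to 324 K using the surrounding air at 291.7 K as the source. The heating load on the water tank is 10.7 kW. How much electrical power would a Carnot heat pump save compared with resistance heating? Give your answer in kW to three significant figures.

The reservoir spacing is ΔT = 324 − 291.7 = 32.30 K.
COP_Carnot = T_H/ΔT = 324.00/32.30 = 10.03.
Resistance heating needs Ẇ_res = Q̇_H = 10.70 kW; the reversible heat pump needs only Ẇ_hp = Q̇_H/COP = 1.067 kW.
Saving = 10.70 − 1.067 = 9.633 kW.

9.63 kW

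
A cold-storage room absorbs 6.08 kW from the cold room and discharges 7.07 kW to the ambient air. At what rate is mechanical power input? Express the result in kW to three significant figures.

For a cyclic device the first law requires Q̇_H = Q̇_C + Ẇ.
Ẇ = Q̇_H − Q̇_C = 0.9900 kW.

0.990 kW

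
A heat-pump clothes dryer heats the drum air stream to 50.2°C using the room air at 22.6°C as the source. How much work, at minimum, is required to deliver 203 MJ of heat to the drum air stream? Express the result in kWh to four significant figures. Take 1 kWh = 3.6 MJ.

In absolute terms T_C = 295.75 K and T_H = 323.35 K, so ΔT = 27.60 K.
The reversible limit is COP_HP = T_H/ΔT = 11.72, so W_min = Q_H/COP = Q_H·ΔT/T_H.
W_min = 203.0 × 27.60/323.35 = 17.33 MJ = 4.813 kWh.

4.813 kWh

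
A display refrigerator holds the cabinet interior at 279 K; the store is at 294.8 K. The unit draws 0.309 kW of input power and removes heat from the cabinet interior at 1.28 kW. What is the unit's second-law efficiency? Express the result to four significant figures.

COP_actual = Q̇_C/Ẇ = 1.280/0.3090 = 4.142.
The reservoir spacing is ΔT = 294.8 − 279 = 15.80 K.
COP_Carnot = T_C/ΔT = 279.00/15.80 = 17.66.
η_II = COP_actual/COP_Carnot = 4.142/17.66 = 0.2346.

0.2346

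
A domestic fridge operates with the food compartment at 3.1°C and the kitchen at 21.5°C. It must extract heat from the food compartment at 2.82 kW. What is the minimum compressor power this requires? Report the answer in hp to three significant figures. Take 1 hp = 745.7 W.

In absolute terms T_C = 276.25 K and T_H = 294.65 K, so ΔT = 18.40 K.
COP_Carnot = T_C/ΔT = 276.25/18.40 = 15.01.
Ẇ_min = Q̇/COP_Carnot = 2.820/15.01 = 0.1878 kW = 0.2519 hp.

0.252 hp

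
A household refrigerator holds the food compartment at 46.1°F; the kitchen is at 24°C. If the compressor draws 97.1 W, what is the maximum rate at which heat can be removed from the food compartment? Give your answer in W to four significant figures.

In absolute terms T_C = 280.98 K and T_H = 297.15 K, so ΔT = 16.17 K.
COP_Carnot = T_C/ΔT = 280.98/16.17 = 17.38.
Q̇_max = COP_Carnot × Ẇ = 17.38 × 97.10 W = 1688 W.

1688 W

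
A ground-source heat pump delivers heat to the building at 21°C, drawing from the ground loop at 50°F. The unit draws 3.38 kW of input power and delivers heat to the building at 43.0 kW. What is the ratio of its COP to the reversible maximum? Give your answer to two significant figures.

COP_actual = Q̇_H/Ẇ = 43.00/3.380 = 12.72.
In absolute terms T_C = 283.15 K and T_H = 294.15 K, so ΔT = 11.00 K.
COP_Carnot = T_H/ΔT = 294.15/11.00 = 26.74.
η_II = COP_actual/COP_Carnot = 12.72/26.74 = 0.4757.

0.48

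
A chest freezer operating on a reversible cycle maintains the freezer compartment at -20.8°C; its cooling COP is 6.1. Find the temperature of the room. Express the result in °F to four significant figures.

69.02 °F

COP_R = T_C/(T_H − T_C) gives T_H − T_C = T_C/COP.
With T_C = 252.35 K, T_H = 252.35 × (1 + 1/6.1) = 293.72 K.
Converting, 293.72 K = 69.02°F.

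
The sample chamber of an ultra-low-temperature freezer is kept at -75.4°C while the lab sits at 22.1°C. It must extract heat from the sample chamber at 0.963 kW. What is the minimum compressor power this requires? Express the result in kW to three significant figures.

In absolute terms T_C = 197.75 K and T_H = 295.25 K, so ΔT = 97.50 K.
COP_Carnot = T_C/ΔT = 197.75/97.50 = 2.028.
Ẇ_min = Q̇/COP_Carnot = 0.9630/2.028 = 0.4748 kW.

0.475 kW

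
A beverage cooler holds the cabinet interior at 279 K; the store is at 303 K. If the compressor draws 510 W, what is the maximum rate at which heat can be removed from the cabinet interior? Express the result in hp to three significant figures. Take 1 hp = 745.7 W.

The reservoir spacing is ΔT = 303 − 279 = 24.00 K.
COP_Carnot = T_C/ΔT = 279.00/24.00 = 11.63.
Q̇_max = COP_Carnot × Ẇ = 11.63 × 510.0 W = 5929 W = 7.951 hp.

7.95 hp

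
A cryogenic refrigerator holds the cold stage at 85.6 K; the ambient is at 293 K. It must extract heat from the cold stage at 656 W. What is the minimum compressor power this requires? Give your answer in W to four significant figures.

1589 W

The reservoir spacing is ΔT = 293 − 85.6 = 207.4 K.
COP_Carnot = T_C/ΔT = 85.60/207.4 = 0.4127.
Ẇ_min = Q̇/COP_Carnot = 656.0/0.4127 = 1589 W.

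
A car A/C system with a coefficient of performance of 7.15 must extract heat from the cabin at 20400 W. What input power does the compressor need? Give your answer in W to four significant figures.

Ẇ = Q̇_C/COP = 20400/7.15 = 2853 W.

2853 W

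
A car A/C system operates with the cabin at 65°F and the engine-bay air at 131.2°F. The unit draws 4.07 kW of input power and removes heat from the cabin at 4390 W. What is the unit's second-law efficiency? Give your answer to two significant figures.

Converting, Q̇_C = 4390 W = 4.390 kW, so COP_actual = Q̇_C/Ẇ = 4.390/4.070 = 1.079.
In absolute terms T_C = 291.48 K and T_H = 328.26 K, so ΔT = 36.78 K.
COP_Carnot = T_C/ΔT = 291.48/36.78 = 7.926.
η_II = COP_actual/COP_Carnot = 1.079/7.926 = 0.1361.

0.14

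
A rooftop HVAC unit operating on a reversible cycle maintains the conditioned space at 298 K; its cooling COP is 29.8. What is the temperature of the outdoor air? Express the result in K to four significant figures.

308.0 K

COP_R = T_C/(T_H − T_C) gives T_H − T_C = T_C/COP.
With T_C = 298.00 K, T_H = 298.00 × (1 + 1/29.8) = 308.00 K.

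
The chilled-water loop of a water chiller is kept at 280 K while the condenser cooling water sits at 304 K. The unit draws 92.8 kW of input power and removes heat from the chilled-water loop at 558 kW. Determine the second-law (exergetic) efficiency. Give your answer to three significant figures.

0.515

COP_actual = Q̇_C/Ẇ = 558.0/92.80 = 6.013.
The reservoir spacing is ΔT = 304 − 280 = 24.00 K.
COP_Carnot = T_C/ΔT = 280.00/24.00 = 11.67.
η_II = COP_actual/COP_Carnot = 6.013/11.67 = 0.5154.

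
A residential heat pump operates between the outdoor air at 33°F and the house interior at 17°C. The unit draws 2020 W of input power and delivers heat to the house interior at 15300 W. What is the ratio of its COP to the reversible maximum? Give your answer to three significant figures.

0.429

COP_actual = Q̇_H/Ẇ = 15300/2020 = 7.574.
In absolute terms T_C = 273.71 K and T_H = 290.15 K, so ΔT = 16.44 K.
COP_Carnot = T_H/ΔT = 290.15/16.44 = 17.64.
η_II = COP_actual/COP_Carnot = 7.574/17.64 = 0.4293.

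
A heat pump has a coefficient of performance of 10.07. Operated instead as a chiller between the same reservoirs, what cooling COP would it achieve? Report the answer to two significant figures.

Since Q_H = Q_C + W for any cycle, COP_R = Q_C/W = Q_H/W − 1.
COP_R = 10.07 − 1 = 9.07.

9.1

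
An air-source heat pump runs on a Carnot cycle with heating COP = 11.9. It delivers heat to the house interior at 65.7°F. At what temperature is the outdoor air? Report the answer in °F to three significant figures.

COP_HP = T_H/(T_H − T_C) gives T_H − T_C = T_H/COP.
With T_H = 291.87 K, T_C = 291.87 × (1 − 1/11.9) = 267.35 K.
Converting, 267.35 K = 21.55°F.

21.6 °F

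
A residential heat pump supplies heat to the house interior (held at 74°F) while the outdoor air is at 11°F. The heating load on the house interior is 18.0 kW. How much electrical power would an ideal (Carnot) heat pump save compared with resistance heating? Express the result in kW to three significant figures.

In absolute terms T_C = 261.48 K and T_H = 296.48 K, so ΔT = 35.00 K.
COP_Carnot = T_H/ΔT = 296.48/35.00 = 8.471.
Resistance heating needs Ẇ_res = Q̇_H = 18.00 kW; the reversible heat pump needs only Ẇ_hp = Q̇_H/COP = 2.125 kW.
Saving = 18.00 − 2.125 = 15.88 kW.

15.9 kW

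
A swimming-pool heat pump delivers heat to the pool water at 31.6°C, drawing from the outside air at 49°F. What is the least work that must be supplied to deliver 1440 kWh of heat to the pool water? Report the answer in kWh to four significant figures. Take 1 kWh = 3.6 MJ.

104.7 kWh

In absolute terms T_C = 282.59 K and T_H = 304.75 K, so ΔT = 22.16 K.
The reversible limit is COP_HP = T_H/ΔT = 13.76, so W_min = Q_H/COP = Q_H·ΔT/T_H.
W_min = 1440 × 22.16/304.75 = 104.7 kWh.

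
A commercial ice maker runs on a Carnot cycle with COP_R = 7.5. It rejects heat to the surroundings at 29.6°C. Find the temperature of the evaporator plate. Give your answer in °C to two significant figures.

For a Carnot refrigerator COP_R = T_C/(T_H − T_C), so T_C = COP·T_H/(1 + COP).
With T_H = 302.75 K, T_C = 7.5 × 302.75/8.500 = 267.13 K.
Converting, 267.13 K = -6.02°C.

-6.0 °C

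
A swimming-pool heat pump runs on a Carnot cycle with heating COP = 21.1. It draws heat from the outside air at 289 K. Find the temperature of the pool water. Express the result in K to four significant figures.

COP_HP = T_H/(T_H − T_C) rearranges to T_H = COP·T_C/(COP − 1).
With T_C = 289.00 K, T_H = 21.1 × 289.00/20.10 = 303.38 K.

303.4 K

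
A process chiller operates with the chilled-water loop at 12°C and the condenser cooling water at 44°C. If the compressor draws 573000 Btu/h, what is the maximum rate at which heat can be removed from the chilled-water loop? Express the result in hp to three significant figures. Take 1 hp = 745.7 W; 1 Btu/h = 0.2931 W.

In absolute terms T_C = 285.15 K and T_H = 317.15 K, so ΔT = 32.00 K.
COP_Carnot = T_C/ΔT = 285.15/32.00 = 8.911.
Q̇_max = COP_Carnot × Ẇ = 8.911 × 573000 Btu/h = 5106000 Btu/h = 2007 hp.

2010 hp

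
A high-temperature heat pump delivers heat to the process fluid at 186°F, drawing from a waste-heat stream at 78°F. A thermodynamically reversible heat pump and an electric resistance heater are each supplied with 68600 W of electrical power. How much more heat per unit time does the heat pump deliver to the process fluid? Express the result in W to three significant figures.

342000 W

In absolute terms T_C = 298.71 K and T_H = 358.71 K, so ΔT = 60.00 K.
COP_Carnot = T_H/ΔT = 358.71/60.00 = 5.978.
The heat pump delivers Q̇_H = COP × Ẇ = 410100 W; the resistance heater delivers Ẇ = 68600 W.
Extra = (COP − 1)·Ẇ = 341500 W.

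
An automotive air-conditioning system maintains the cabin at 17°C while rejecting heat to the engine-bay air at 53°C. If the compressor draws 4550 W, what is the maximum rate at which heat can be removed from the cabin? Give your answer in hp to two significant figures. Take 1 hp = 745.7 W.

In absolute terms T_C = 290.15 K and T_H = 326.15 K, so ΔT = 36.00 K.
COP_Carnot = T_C/ΔT = 290.15/36.00 = 8.060.
Q̇_max = COP_Carnot × Ẇ = 8.060 × 4550 W = 36670 W = 49.18 hp.

49 hp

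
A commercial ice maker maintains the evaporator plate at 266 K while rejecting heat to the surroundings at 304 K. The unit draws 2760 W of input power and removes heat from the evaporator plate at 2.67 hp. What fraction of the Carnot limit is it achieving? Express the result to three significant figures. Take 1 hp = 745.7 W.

0.103

Converting, Q̇_C = 2.670 hp = 1991 W, so COP_actual = Q̇_C/Ẇ = 1991/2760 = 0.7214.
The reservoir spacing is ΔT = 304 − 266 = 38.00 K.
COP_Carnot = T_C/ΔT = 266.00/38.00 = 7.000.
η_II = COP_actual/COP_Carnot = 0.7214/7.000 = 0.1031.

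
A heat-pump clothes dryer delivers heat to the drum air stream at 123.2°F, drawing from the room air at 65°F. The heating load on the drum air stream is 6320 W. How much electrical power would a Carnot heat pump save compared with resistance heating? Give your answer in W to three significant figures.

5690 W

In absolute terms T_C = 291.48 K and T_H = 323.82 K, so ΔT = 32.33 K.
COP_Carnot = T_H/ΔT = 323.82/32.33 = 10.01.
Resistance heating needs Ẇ_res = Q̇_H = 6320 W; the reversible heat pump needs only Ẇ_hp = Q̇_H/COP = 631.1 W.
Saving = 6320 − 631.1 = 5689 W.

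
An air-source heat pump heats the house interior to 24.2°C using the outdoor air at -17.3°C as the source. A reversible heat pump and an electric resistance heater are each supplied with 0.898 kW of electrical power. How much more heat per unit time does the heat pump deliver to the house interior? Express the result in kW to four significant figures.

5.536 kW

In absolute terms T_C = 255.85 K and T_H = 297.35 K, so ΔT = 41.50 K.
COP_Carnot = T_H/ΔT = 297.35/41.50 = 7.165.
The heat pump delivers Q̇_H = COP × Ẇ = 6.434 kW; the resistance heater delivers Ẇ = 0.8980 kW.
Extra = (COP − 1)·Ẇ = 5.536 kW.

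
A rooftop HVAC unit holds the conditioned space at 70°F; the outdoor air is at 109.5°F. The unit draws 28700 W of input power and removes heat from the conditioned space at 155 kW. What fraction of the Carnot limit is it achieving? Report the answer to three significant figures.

Converting, Q̇_C = 155.0 kW = 155000 W, so COP_actual = Q̇_C/Ẇ = 155000/28700 = 5.401.
In absolute terms T_C = 294.26 K and T_H = 316.21 K, so ΔT = 21.94 K.
COP_Carnot = T_C/ΔT = 294.26/21.94 = 13.41.
η_II = COP_actual/COP_Carnot = 5.401/13.41 = 0.4028.

0.403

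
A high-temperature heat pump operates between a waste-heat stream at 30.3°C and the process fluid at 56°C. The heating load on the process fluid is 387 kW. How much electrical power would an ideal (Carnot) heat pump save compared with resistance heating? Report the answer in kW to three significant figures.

357 kW

In absolute terms T_C = 303.45 K and T_H = 329.15 K, so ΔT = 25.70 K.
COP_Carnot = T_H/ΔT = 329.15/25.70 = 12.81.
Resistance heating needs Ẇ_res = Q̇_H = 387.0 kW; the reversible heat pump needs only Ẇ_hp = Q̇_H/COP = 30.22 kW.
Saving = 387.0 − 30.22 = 356.8 kW.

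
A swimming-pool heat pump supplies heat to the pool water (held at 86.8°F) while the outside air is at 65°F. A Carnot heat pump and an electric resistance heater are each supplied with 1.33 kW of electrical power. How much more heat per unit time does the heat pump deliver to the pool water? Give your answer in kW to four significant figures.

32.01 kW

In absolute terms T_C = 291.48 K and T_H = 303.59 K, so ΔT = 12.11 K.
COP_Carnot = T_H/ΔT = 303.59/12.11 = 25.07.
The heat pump delivers Q̇_H = COP × Ẇ = 33.34 kW; the resistance heater delivers Ẇ = 1.330 kW.
Extra = (COP − 1)·Ẇ = 32.01 kW.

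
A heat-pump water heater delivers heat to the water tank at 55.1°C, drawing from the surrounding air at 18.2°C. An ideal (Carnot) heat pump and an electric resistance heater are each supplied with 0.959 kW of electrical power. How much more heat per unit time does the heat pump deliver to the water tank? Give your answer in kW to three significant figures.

In absolute terms T_C = 291.35 K and T_H = 328.25 K, so ΔT = 36.90 K.
COP_Carnot = T_H/ΔT = 328.25/36.90 = 8.896.
The heat pump delivers Q̇_H = COP × Ẇ = 8.531 kW; the resistance heater delivers Ẇ = 0.9590 kW.
Extra = (COP − 1)·Ẇ = 7.572 kW.

7.57 kW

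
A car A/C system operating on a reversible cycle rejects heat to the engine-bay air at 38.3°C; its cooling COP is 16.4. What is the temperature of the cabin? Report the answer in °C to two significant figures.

20 °C

For a Carnot refrigerator COP_R = T_C/(T_H − T_C), so T_C = COP·T_H/(1 + COP).
With T_H = 311.45 K, T_C = 16.4 × 311.45/17.40 = 293.55 K.
Converting, 293.55 K = 20.40°C.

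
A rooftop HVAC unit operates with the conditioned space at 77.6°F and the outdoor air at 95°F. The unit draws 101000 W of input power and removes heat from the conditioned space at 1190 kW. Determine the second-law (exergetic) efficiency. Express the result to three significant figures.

Converting, Q̇_C = 1190 kW = 1190000 W, so COP_actual = Q̇_C/Ẇ = 1190000/101000 = 11.78.
In absolute terms T_C = 298.48 K and T_H = 308.15 K, so ΔT = 9.667 K.
COP_Carnot = T_C/ΔT = 298.48/9.667 = 30.88.
η_II = COP_actual/COP_Carnot = 11.78/30.88 = 0.3816.

0.382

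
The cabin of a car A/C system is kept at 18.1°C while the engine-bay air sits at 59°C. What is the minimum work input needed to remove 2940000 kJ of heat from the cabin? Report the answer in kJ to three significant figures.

413000 kJ

In absolute terms T_C = 291.25 K and T_H = 332.15 K, so ΔT = 40.90 K.
The reversible limit is COP_R = T_C/ΔT = 7.121, so W_min = Q_C/COP = Q_C·ΔT/T_C.
W_min = 2940000 × 40.90/291.25 = 412900 kJ.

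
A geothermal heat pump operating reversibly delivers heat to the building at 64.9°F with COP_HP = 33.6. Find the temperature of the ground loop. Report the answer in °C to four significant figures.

9.604 °C

COP_HP = T_H/(T_H − T_C) gives T_H − T_C = T_H/COP.
With T_H = 291.43 K, T_C = 291.43 × (1 − 1/33.6) = 282.75 K.
Converting, 282.75 K = 9.60°C.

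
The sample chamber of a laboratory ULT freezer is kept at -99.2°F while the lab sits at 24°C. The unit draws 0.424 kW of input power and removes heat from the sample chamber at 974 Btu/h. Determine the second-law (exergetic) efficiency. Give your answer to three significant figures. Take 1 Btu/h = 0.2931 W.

0.326

Converting, Q̇_C = 974.0 Btu/h = 0.2855 kW, so COP_actual = Q̇_C/Ẇ = 0.2855/0.4240 = 0.6733.
In absolute terms T_C = 200.26 K and T_H = 297.15 K, so ΔT = 96.89 K.
COP_Carnot = T_C/ΔT = 200.26/96.89 = 2.067.
η_II = COP_actual/COP_Carnot = 0.6733/2.067 = 0.3258.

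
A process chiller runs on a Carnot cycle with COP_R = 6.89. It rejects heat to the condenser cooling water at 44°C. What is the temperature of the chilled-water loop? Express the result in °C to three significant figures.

3.80 °C

For a Carnot refrigerator COP_R = T_C/(T_H − T_C), so T_C = COP·T_H/(1 + COP).
With T_H = 317.15 K, T_C = 6.89 × 317.15/7.890 = 276.95 K.
Converting, 276.95 K = 3.80°C.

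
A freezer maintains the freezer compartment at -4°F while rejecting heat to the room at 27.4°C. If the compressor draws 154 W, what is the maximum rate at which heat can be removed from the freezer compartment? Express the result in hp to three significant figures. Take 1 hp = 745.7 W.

In absolute terms T_C = 253.15 K and T_H = 300.55 K, so ΔT = 47.40 K.
COP_Carnot = T_C/ΔT = 253.15/47.40 = 5.341.
Q̇_max = COP_Carnot × Ẇ = 5.341 × 154.0 W = 822.5 W = 1.103 hp.

1.10 hp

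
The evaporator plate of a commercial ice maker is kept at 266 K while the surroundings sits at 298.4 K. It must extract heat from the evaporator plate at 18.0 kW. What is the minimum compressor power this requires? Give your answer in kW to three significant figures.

The reservoir spacing is ΔT = 298.4 − 266 = 32.40 K.
COP_Carnot = T_C/ΔT = 266.00/32.40 = 8.210.
Ẇ_min = Q̇/COP_Carnot = 18.00/8.210 = 2.192 kW.

2.19 kW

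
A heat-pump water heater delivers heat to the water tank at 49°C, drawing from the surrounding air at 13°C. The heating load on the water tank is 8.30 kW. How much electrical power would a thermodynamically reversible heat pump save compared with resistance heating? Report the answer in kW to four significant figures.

In absolute terms T_C = 286.15 K and T_H = 322.15 K, so ΔT = 36.00 K.
COP_Carnot = T_H/ΔT = 322.15/36.00 = 8.949.
Resistance heating needs Ẇ_res = Q̇_H = 8.300 kW; the reversible heat pump needs only Ẇ_hp = Q̇_H/COP = 0.9275 kW.
Saving = 8.300 − 0.9275 = 7.372 kW.

7.372 kW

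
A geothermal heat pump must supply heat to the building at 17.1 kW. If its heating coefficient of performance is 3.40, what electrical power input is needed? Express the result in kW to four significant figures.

5.029 kW

Ẇ = Q̇_H/COP_HP = 17.10/3.40 = 5.029 kW.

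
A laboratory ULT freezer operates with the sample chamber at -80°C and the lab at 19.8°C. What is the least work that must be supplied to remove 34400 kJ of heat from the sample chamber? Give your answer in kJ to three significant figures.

17800 kJ

In absolute terms T_C = 193.15 K and T_H = 292.95 K, so ΔT = 99.80 K.
The reversible limit is COP_R = T_C/ΔT = 1.935, so W_min = Q_C/COP = Q_C·ΔT/T_C.
W_min = 34400 × 99.80/193.15 = 17770 kJ.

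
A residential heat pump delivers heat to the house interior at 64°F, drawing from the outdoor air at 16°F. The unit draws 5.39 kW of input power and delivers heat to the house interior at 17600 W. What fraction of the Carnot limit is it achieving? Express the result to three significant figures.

0.299

Converting, Q̇_H = 17600 W = 17.60 kW, so COP_actual = Q̇_H/Ẇ = 17.60/5.390 = 3.265.
In absolute terms T_C = 264.26 K and T_H = 290.93 K, so ΔT = 26.67 K.
COP_Carnot = T_H/ΔT = 290.93/26.67 = 10.91.
η_II = COP_actual/COP_Carnot = 3.265/10.91 = 0.2993.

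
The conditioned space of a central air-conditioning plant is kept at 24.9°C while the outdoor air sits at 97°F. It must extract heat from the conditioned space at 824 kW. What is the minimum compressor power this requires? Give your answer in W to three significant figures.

31000 W

In absolute terms T_C = 298.05 K and T_H = 309.26 K, so ΔT = 11.21 K.
COP_Carnot = T_C/ΔT = 298.05/11.21 = 26.59.
Ẇ_min = Q̇/COP_Carnot = 824.0/26.59 = 30.99 kW = 30990 W.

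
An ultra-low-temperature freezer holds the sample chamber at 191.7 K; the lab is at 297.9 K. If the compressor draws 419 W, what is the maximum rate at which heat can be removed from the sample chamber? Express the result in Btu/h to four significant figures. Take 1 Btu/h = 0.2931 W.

2580 Btu/h

The reservoir spacing is ΔT = 297.9 − 191.7 = 106.2 K.
COP_Carnot = T_C/ΔT = 191.70/106.2 = 1.805.
Q̇_max = COP_Carnot × Ẇ = 1.805 × 419.0 W = 756.3 W = 2580 Btu/h.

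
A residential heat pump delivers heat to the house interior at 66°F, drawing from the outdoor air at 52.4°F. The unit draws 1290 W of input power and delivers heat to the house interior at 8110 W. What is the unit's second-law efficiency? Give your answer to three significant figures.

0.163

COP_actual = Q̇_H/Ẇ = 8110/1290 = 6.287.
In absolute terms T_C = 284.48 K and T_H = 292.04 K, so ΔT = 7.556 K.
COP_Carnot = T_H/ΔT = 292.04/7.556 = 38.65.
η_II = COP_actual/COP_Carnot = 6.287/38.65 = 0.1627.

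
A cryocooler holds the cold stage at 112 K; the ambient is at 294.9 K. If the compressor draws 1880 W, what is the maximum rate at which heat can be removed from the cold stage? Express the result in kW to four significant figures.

1.151 kW

The reservoir spacing is ΔT = 294.9 − 112 = 182.9 K.
COP_Carnot = T_C/ΔT = 112.00/182.9 = 0.6124.
Q̇_max = COP_Carnot × Ẇ = 0.6124 × 1880 W = 1151 W = 1.151 kW.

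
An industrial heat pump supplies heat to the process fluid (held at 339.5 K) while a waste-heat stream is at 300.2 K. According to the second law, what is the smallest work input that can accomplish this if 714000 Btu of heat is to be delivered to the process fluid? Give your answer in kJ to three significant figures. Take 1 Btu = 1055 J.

The reservoir spacing is ΔT = 339.5 − 300.2 = 39.30 K.
The reversible limit is COP_HP = T_H/ΔT = 8.639, so W_min = Q_H/COP = Q_H·ΔT/T_H.
W_min = 714000 × 39.30/339.50 = 82650 Btu = 87200 kJ.

87200 kJ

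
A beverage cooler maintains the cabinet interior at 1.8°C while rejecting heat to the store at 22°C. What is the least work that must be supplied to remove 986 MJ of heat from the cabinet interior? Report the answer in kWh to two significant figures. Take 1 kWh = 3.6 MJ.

In absolute terms T_C = 274.95 K and T_H = 295.15 K, so ΔT = 20.20 K.
The reversible limit is COP_R = T_C/ΔT = 13.61, so W_min = Q_C/COP = Q_C·ΔT/T_C.
W_min = 986.0 × 20.20/274.95 = 72.44 MJ = 20.12 kWh.

20 kWh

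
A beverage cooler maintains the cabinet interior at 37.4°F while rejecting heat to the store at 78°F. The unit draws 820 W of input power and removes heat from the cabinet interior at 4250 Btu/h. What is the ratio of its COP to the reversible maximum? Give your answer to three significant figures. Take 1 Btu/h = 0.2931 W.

Converting, Q̇_C = 4250 Btu/h = 1246 W, so COP_actual = Q̇_C/Ẇ = 1246/820.0 = 1.519.
In absolute terms T_C = 276.15 K and T_H = 298.71 K, so ΔT = 22.56 K.
COP_Carnot = T_C/ΔT = 276.15/22.56 = 12.24.
η_II = COP_actual/COP_Carnot = 1.519/12.24 = 0.1241.

0.124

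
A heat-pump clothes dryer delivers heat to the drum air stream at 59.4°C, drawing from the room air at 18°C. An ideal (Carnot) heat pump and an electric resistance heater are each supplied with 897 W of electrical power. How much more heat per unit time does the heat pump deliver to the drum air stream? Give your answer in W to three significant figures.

In absolute terms T_C = 291.15 K and T_H = 332.55 K, so ΔT = 41.40 K.
COP_Carnot = T_H/ΔT = 332.55/41.40 = 8.033.
The heat pump delivers Q̇_H = COP × Ẇ = 7205 W; the resistance heater delivers Ẇ = 897.0 W.
Extra = (COP − 1)·Ẇ = 6308 W.

6310 W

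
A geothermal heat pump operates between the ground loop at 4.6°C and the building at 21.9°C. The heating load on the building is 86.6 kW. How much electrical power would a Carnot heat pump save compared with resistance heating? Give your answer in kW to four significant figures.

81.52 kW

In absolute terms T_C = 277.75 K and T_H = 295.05 K, so ΔT = 17.30 K.
COP_Carnot = T_H/ΔT = 295.05/17.30 = 17.05.
Resistance heating needs Ẇ_res = Q̇_H = 86.60 kW; the reversible heat pump needs only Ẇ_hp = Q̇_H/COP = 5.078 kW.
Saving = 86.60 − 5.078 = 81.52 kW.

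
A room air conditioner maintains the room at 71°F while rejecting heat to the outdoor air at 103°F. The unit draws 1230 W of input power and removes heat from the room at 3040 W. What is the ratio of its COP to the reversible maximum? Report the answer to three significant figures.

0.149

COP_actual = Q̇_C/Ẇ = 3040/1230 = 2.472.
In absolute terms T_C = 294.82 K and T_H = 312.59 K, so ΔT = 17.78 K.
COP_Carnot = T_C/ΔT = 294.82/17.78 = 16.58.
η_II = COP_actual/COP_Carnot = 2.472/16.58 = 0.1490.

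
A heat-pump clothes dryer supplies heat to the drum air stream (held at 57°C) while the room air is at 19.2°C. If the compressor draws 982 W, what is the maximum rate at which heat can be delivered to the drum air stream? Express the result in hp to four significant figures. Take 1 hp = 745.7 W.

In absolute terms T_C = 292.35 K and T_H = 330.15 K, so ΔT = 37.80 K.
COP_Carnot = T_H/ΔT = 330.15/37.80 = 8.734.
Q̇_max = COP_Carnot × Ẇ = 8.734 × 982.0 W = 8577 W = 11.50 hp.

11.50 hp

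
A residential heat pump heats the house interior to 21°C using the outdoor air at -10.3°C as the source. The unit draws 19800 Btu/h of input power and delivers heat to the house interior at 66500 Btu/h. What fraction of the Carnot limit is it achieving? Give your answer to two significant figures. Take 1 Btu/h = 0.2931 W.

COP_actual = Q̇_H/Ẇ = 66500/19800 = 3.359.
In absolute terms T_C = 262.85 K and T_H = 294.15 K, so ΔT = 31.30 K.
COP_Carnot = T_H/ΔT = 294.15/31.30 = 9.398.
η_II = COP_actual/COP_Carnot = 3.359/9.398 = 0.3574.

0.36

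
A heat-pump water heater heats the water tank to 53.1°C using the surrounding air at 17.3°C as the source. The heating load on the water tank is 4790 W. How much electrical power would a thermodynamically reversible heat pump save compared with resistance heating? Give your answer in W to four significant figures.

In absolute terms T_C = 290.45 K and T_H = 326.25 K, so ΔT = 35.80 K.
COP_Carnot = T_H/ΔT = 326.25/35.80 = 9.113.
Resistance heating needs Ẇ_res = Q̇_H = 4790 W; the reversible heat pump needs only Ẇ_hp = Q̇_H/COP = 525.6 W.
Saving = 4790 − 525.6 = 4264 W.

4264 W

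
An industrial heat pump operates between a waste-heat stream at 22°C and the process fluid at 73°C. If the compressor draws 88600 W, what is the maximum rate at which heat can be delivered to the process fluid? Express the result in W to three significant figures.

601000 W

In absolute terms T_C = 295.15 K and T_H = 346.15 K, so ΔT = 51.00 K.
COP_Carnot = T_H/ΔT = 346.15/51.00 = 6.787.
Q̇_max = COP_Carnot × Ẇ = 6.787 × 88600 W = 601400 W.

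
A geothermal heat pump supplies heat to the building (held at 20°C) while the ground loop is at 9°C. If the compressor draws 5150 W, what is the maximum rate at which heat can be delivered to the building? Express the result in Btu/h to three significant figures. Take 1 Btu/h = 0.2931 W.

468000 Btu/h

In absolute terms T_C = 282.15 K and T_H = 293.15 K, so ΔT = 11.00 K.
COP_Carnot = T_H/ΔT = 293.15/11.00 = 26.65.
Q̇_max = COP_Carnot × Ẇ = 26.65 × 5150 W = 137200 W = 468300 Btu/h.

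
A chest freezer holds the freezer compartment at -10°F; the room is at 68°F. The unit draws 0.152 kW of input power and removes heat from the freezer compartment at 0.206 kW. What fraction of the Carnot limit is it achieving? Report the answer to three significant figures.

0.235

COP_actual = Q̇_C/Ẇ = 0.2060/0.1520 = 1.355.
In absolute terms T_C = 249.82 K and T_H = 293.15 K, so ΔT = 43.33 K.
COP_Carnot = T_C/ΔT = 249.82/43.33 = 5.765.
η_II = COP_actual/COP_Carnot = 1.355/5.765 = 0.2351.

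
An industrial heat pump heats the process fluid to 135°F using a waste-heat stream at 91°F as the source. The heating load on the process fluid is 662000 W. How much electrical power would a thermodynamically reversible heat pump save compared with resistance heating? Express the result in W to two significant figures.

610000 W

In absolute terms T_C = 305.93 K and T_H = 330.37 K, so ΔT = 24.44 K.
COP_Carnot = T_H/ΔT = 330.37/24.44 = 13.52.
Resistance heating needs Ẇ_res = Q̇_H = 662000 W; the reversible heat pump needs only Ẇ_hp = Q̇_H/COP = 48980 W.
Saving = 662000 − 48980 = 613000 W.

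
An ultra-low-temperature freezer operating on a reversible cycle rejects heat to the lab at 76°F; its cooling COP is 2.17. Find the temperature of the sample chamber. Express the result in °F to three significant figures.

-93.0 °F

For a Carnot refrigerator COP_R = T_C/(T_H − T_C), so T_C = COP·T_H/(1 + COP).
With T_H = 297.59 K, T_C = 2.17 × 297.59/3.170 = 203.72 K.
Converting, 203.72 K = -92.98°F.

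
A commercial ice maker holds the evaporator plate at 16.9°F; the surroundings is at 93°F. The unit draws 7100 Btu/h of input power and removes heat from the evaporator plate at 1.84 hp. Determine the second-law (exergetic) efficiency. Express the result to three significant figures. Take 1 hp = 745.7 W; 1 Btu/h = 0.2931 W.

0.105

Converting, Q̇_C = 1.840 hp = 4681 Btu/h, so COP_actual = Q̇_C/Ẇ = 4681/7100 = 0.6593.
In absolute terms T_C = 264.76 K and T_H = 307.04 K, so ΔT = 42.28 K.
COP_Carnot = T_C/ΔT = 264.76/42.28 = 6.262.
η_II = COP_actual/COP_Carnot = 0.6593/6.262 = 0.1053.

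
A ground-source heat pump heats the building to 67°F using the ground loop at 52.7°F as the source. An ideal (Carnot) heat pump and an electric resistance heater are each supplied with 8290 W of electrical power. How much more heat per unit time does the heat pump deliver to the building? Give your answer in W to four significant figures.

In absolute terms T_C = 284.65 K and T_H = 292.59 K, so ΔT = 7.944 K.
COP_Carnot = T_H/ΔT = 292.59/7.944 = 36.83.
The heat pump delivers Q̇_H = COP × Ẇ = 305300 W; the resistance heater delivers Ẇ = 8290 W.
Extra = (COP − 1)·Ẇ = 297000 W.

297000 W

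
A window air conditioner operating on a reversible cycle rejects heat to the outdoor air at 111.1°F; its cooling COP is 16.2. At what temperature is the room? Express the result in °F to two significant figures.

78 °F

For a Carnot refrigerator COP_R = T_C/(T_H − T_C), so T_C = COP·T_H/(1 + COP).
With T_H = 317.09 K, T_C = 16.2 × 317.09/17.20 = 298.66 K.
Converting, 298.66 K = 77.92°F.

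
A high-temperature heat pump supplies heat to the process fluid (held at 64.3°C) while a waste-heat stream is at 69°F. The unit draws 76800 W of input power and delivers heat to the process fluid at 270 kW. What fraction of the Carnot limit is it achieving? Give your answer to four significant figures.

Converting, Q̇_H = 270.0 kW = 270000 W, so COP_actual = Q̇_H/Ẇ = 270000/76800 = 3.516.
In absolute terms T_C = 293.71 K and T_H = 337.45 K, so ΔT = 43.74 K.
COP_Carnot = T_H/ΔT = 337.45/43.74 = 7.714.
η_II = COP_actual/COP_Carnot = 3.516/7.714 = 0.4557.

0.4557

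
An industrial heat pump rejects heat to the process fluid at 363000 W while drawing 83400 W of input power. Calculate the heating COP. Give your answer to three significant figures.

The first law gives Q̇_H = Q̇_C + Ẇ, so the three rates are Q̇_C = 279600, Q̇_H = 363000, Ẇ = 83400 W.
COP_HP = Q̇_H/Ẇ = 363000/83400 = 4.353.

4.35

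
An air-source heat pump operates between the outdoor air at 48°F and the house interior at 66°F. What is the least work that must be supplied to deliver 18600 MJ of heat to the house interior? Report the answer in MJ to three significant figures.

637 MJ

In absolute terms T_C = 282.04 K and T_H = 292.04 K, so ΔT = 10.00 K.
The reversible limit is COP_HP = T_H/ΔT = 29.20, so W_min = Q_H/COP = Q_H·ΔT/T_H.
W_min = 18600 × 10.00/292.04 = 636.9 MJ.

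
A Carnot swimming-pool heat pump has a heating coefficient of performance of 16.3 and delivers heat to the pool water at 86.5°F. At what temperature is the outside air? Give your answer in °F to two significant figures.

53 °F

COP_HP = T_H/(T_H − T_C) gives T_H − T_C = T_H/COP.
With T_H = 303.43 K, T_C = 303.43 × (1 − 1/16.3) = 284.81 K.
Converting, 284.81 K = 52.99°F.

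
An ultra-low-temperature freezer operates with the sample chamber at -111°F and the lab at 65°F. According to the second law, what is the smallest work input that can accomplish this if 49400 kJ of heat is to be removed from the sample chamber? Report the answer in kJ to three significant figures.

24900 kJ

In absolute terms T_C = 193.71 K and T_H = 291.48 K, so ΔT = 97.78 K.
The reversible limit is COP_R = T_C/ΔT = 1.981, so W_min = Q_C/COP = Q_C·ΔT/T_C.
W_min = 49400 × 97.78/193.71 = 24940 kJ.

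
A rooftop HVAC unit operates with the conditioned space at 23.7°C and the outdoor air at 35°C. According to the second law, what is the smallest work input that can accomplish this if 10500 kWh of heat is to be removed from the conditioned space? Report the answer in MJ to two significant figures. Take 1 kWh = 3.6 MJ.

In absolute terms T_C = 296.85 K and T_H = 308.15 K, so ΔT = 11.30 K.
The reversible limit is COP_R = T_C/ΔT = 26.27, so W_min = Q_C/COP = Q_C·ΔT/T_C.
W_min = 10500 × 11.30/296.85 = 399.7 kWh = 1439 MJ.

1400 MJ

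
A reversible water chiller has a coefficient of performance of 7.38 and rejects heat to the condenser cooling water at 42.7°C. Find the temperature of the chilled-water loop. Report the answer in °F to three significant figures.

41.0 °F

For a Carnot refrigerator COP_R = T_C/(T_H − T_C), so T_C = COP·T_H/(1 + COP).
With T_H = 315.85 K, T_C = 7.38 × 315.85/8.380 = 278.16 K.
Converting, 278.16 K = 41.02°F.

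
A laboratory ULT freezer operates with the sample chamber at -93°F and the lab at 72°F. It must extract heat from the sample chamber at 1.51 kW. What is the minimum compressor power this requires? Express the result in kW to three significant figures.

0.679 kW

In absolute terms T_C = 203.71 K and T_H = 295.37 K, so ΔT = 91.67 K.
COP_Carnot = T_C/ΔT = 203.71/91.67 = 2.222.
Ẇ_min = Q̇/COP_Carnot = 1.510/2.222 = 0.6795 kW.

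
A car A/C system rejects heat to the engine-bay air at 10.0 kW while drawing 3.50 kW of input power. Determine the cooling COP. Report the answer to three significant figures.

1.86

The first law gives Q̇_H = Q̇_C + Ẇ, so the three rates are Q̇_C = 6.500, Q̇_H = 10.00, Ẇ = 3.500 kW.
COP_R = Q̇_C/Ẇ = 6.500/3.500 = 1.857.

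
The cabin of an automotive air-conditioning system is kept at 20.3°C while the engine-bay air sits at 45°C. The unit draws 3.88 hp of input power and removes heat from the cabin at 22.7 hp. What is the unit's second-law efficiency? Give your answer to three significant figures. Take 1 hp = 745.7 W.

COP_actual = Q̇_C/Ẇ = 22.70/3.880 = 5.851.
In absolute terms T_C = 293.45 K and T_H = 318.15 K, so ΔT = 24.70 K.
COP_Carnot = T_C/ΔT = 293.45/24.70 = 11.88.
η_II = COP_actual/COP_Carnot = 5.851/11.88 = 0.4924.

0.492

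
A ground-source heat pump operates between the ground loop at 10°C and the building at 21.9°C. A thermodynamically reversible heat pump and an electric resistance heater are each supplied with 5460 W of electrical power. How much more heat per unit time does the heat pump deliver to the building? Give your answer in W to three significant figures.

130000 W

In absolute terms T_C = 283.15 K and T_H = 295.05 K, so ΔT = 11.90 K.
COP_Carnot = T_H/ΔT = 295.05/11.90 = 24.79.
The heat pump delivers Q̇_H = COP × Ẇ = 135400 W; the resistance heater delivers Ẇ = 5460 W.
Extra = (COP − 1)·Ẇ = 129900 W.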